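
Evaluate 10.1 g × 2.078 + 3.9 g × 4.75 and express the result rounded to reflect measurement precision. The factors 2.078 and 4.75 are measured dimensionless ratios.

10.1 × 2.078 = 20.9878 → 21.0 g (3 s.f., last digit at the 10^-1 place).
3.9 × 4.75 = 18.525 → 19 g (2 s.f., last digit at the 10^0 place).
Sum: 39.5128 g; keep the coarser place, 10^0.
Result: 4.0 × 10¹ g.

4.0 × 10¹ g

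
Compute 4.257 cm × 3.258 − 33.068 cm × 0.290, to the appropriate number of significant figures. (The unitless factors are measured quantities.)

4.257 × 3.258 = 13.869306 → 13.87 cm (4 s.f., last digit at the 10^-2 place).
33.068 × 0.290 = 9.58972 → 9.59 cm (3 s.f., last digit at the 10^-2 place).
Difference: 4.279586 cm; keep the coarser place, 10^-2.
Result: 4.28 cm.

4.28 cm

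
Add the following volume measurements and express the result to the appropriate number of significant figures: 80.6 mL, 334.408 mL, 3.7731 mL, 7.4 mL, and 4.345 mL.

80.6 mL + 334.408 mL + 3.7731 mL + 7.4 mL + 4.345 mL = 430.5261 mL.
Addition/subtraction keeps the fewest decimal places: 80.6 → 1 decimal place, 334.408 → 3 decimal places, 3.7731 → 4 decimal places, 7.4 → 1 decimal place, 4.345 → 3 decimal places; limit is 1.
Rounded to 1 decimal place: 430.5 mL.

430.5 mL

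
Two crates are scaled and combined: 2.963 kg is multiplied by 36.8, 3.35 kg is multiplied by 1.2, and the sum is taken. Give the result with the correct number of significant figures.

2.963 × 36.8 = 109.0384 → 109 kg (3 s.f., last digit at the 10^0 place).
3.35 × 1.2 = 4.02 → 4.0 kg (2 s.f., last digit at the 10^-1 place).
Sum: 113.0584 kg; keep the coarser place, 10^0.
Result: 113 kg.

113 kg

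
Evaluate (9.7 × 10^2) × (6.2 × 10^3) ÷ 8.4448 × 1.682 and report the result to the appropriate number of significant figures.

1.2 × 10^6

(9.7 × 10^2) × (6.2 × 10^3) ÷ 8.4448 × 1.682 = 1197843.40659…
Multiplication/division keeps the fewest significant figures: 9.7 × 10^2 → 2 s.f., 6.2 × 10^3 → 2 s.f., 8.4448 → 5 s.f., 1.682 → 4 s.f.; limit is 2.
Rounded to 2 significant figures: 1.2 × 10^6.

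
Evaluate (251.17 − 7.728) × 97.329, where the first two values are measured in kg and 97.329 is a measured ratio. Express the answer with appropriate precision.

251.17 kg − 7.728 kg = 243.442 kg; the difference is limited to 2 decimal places (5 s.f.).
Carrying full precision, 243.442 × 97.329 = 23693.966418 kg; 97.329 has 5 s.f., so the result keeps min(5, 5) = 5 s.f.
Rounded to 5 significant figures: 23694 kg.

23694 kg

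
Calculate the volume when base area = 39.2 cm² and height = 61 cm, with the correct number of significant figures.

2.4 × 10³ cm³

volume = 39.2 cm² × 61 cm = 2391.2 cm³.
39.2 has 3 significant figures; 61 has 2.
Division/multiplication keeps the fewest: 2 significant figures.
Rounded: 2.4 × 10³ cm³.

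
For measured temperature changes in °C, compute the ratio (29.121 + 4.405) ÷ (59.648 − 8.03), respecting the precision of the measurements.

29.121 + 4.405 = 33.526, limited to 3 d.p. → 5 s.f.; 59.648 − 8.03 = 51.618, limited to 2 d.p. → 4 s.f.
Carrying full precision, 33.526 ÷ 51.618 = 0.649502111666…; keep min(5, 4) = 4 s.f.
Rounded to 4 significant figures: 6.495 × 10⁻¹.

6.495 × 10⁻¹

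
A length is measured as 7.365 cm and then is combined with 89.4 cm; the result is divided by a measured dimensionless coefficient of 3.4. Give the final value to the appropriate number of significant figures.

7.365 cm + 89.4 cm = 96.765 cm; the sum is limited to 1 decimal place (3 s.f.).
Carrying full precision, 96.765 ÷ 3.4 = 28.4602941176… cm; 3.4 has 2 s.f., so the result keeps min(3, 2) = 2 s.f.
Rounded to 2 significant figures: 28 cm.

28 cm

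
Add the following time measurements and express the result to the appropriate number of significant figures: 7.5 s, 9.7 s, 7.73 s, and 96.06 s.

121.0 s

7.5 s + 9.7 s + 7.73 s + 96.06 s = 120.99 s.
Addition/subtraction keeps the fewest decimal places: 7.5 → 1 decimal place, 9.7 → 1 decimal place, 7.73 → 2 decimal places, 96.06 → 2 decimal places; limit is 1.
Rounded to 1 decimal place: 121.0 s.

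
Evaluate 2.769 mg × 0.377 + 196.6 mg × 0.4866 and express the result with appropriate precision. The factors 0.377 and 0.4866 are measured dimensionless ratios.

2.769 × 0.377 = 1.043913 → 1.04 mg (3 s.f., last digit at the 10^-2 place).
196.6 × 0.4866 = 95.66556 → 95.67 mg (4 s.f., last digit at the 10^-2 place).
Sum: 96.709473 mg; keep the coarser place, 10^-2.
Result: 96.71 mg.

96.71 mg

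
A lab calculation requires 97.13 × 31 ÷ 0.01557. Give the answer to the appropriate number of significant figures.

97.13 × 31 ÷ 0.01557 = 193386.640976…
Multiplication/division keeps the fewest significant figures: 97.13 → 4 s.f., 31 → 2 s.f., 0.01557 → 4 s.f.; limit is 2.
Rounded to 2 significant figures: 1.9 × 10⁵.

1.9 × 10⁵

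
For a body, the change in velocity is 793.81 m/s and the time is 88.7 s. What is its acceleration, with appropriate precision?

acceleration = 793.81 m/s ÷ 88.7 s = 8.94937993236… m/s².
793.81 has 5 significant figures; 88.7 has 3.
Division/multiplication keeps the fewest: 3 significant figures.
Rounded: 8.95 m/s².

8.95 m/s²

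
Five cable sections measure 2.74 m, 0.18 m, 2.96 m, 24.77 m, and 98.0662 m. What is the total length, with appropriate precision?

128.72 m

2.74 m + 0.18 m + 2.96 m + 24.77 m + 98.0662 m = 128.7162 m.
Addition/subtraction keeps the fewest decimal places: 2.74 → 2 decimal places, 0.18 → 2 decimal places, 2.96 → 2 decimal places, 24.77 → 2 decimal places, 98.0662 → 4 decimal places; limit is 2.
Rounded to 2 decimal places: 128.72 m.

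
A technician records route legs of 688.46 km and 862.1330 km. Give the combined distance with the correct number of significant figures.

688.46 km + 862.1330 km = 1550.5930 km.
Addition/subtraction keeps the fewest decimal places: 688.46 → 2 decimal places, 862.1330 → 4 decimal places; limit is 2.
Rounded to 2 decimal places: 1550.59 km.

1550.59 km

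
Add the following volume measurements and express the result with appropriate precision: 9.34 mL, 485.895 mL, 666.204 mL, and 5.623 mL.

1167.06 mL

9.34 mL + 485.895 mL + 666.204 mL + 5.623 mL = 1167.062 mL.
Addition/subtraction keeps the fewest decimal places: 9.34 → 2 decimal places, 485.895 → 3 decimal places, 666.204 → 3 decimal places, 5.623 → 3 decimal places; limit is 2.
Rounded to 2 decimal places: 1167.06 mL.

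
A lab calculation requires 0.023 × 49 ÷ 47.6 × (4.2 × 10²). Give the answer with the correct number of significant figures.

0.023 × 49 ÷ 47.6 × (4.2 × 10²) = 9.94411764706…
Multiplication/division keeps the fewest significant figures: 0.023 → 2 s.f., 49 → 2 s.f., 47.6 → 3 s.f., 4.2 × 10² → 2 s.f.; limit is 2.
Rounded to 2 significant figures: 9.9.

9.9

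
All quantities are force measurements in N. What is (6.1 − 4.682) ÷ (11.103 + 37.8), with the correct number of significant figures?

6.1 − 4.682 = 1.418, limited to 1 d.p. → 2 s.f.; 11.103 + 37.8 = 48.903, limited to 1 d.p. → 3 s.f.
Carrying full precision, 1.418 ÷ 48.903 = 0.0289961761037…; keep min(2, 3) = 2 s.f.
Rounded to 2 significant figures: 0.029.

0.029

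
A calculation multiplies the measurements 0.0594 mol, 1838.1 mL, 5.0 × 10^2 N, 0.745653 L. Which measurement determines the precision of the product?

0.0594 mol → 3 s.f.; 1838.1 mL → 5 s.f.; 5.0 × 10^2 N → 2 s.f.; 0.745653 L → 6 s.f.
The fewest is 2 significant figures, from 5.0 × 10^2 N.

5.0 × 10^2 N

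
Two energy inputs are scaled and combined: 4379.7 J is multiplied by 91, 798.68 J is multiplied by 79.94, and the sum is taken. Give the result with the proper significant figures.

4.6 × 10⁵ J

4379.7 × 91 = 398552.7 → 4.0 × 10⁵ J (2 s.f., last digit at the 10^4 place).
798.68 × 79.94 = 63846.4792 → 6.385 × 10⁴ J (4 s.f., last digit at the 10^1 place).
Sum: 462399.1792 J; keep the coarser place, 10^4.
Result: 4.6 × 10⁵ J.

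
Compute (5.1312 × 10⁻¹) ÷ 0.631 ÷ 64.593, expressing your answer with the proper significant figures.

0.0126

(5.1312 × 10⁻¹) ÷ 0.631 ÷ 64.593 = 0.0125893737707…
Multiplication/division keeps the fewest significant figures: 5.1312 × 10⁻¹ → 5 s.f., 0.631 → 3 s.f., 64.593 → 5 s.f.; limit is 3.
Rounded to 3 significant figures: 0.0126.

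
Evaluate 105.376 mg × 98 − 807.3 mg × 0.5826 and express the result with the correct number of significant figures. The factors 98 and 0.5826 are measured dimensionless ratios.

1.0 × 10⁴ mg

105.376 × 98 = 10326.848 → 1.0 × 10⁴ mg (2 s.f., last digit at the 10^3 place).
807.3 × 0.5826 = 470.33298 → 470.3 mg (4 s.f., last digit at the 10^-1 place).
Difference: 9856.51502 mg; keep the coarser place, 10^3.
Result: 1.0 × 10⁴ mg.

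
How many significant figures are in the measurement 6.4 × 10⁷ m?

2

6.4 × 10⁷: in scientific notation every digit of the coefficient is significant.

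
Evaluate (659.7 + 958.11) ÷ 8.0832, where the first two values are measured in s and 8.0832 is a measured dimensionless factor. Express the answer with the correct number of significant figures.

200.14 s

659.7 s + 958.11 s = 1617.81 s; the sum is limited to 1 decimal place (5 s.f.).
Carrying full precision, 1617.81 ÷ 8.0832 = 200.144744656… s; 8.0832 has 5 s.f., so the result keeps min(5, 5) = 5 s.f.
Rounded to 5 significant figures: 200.14 s.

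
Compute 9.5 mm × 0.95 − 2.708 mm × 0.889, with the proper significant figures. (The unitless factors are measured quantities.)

9.5 × 0.95 = 9.025 → 9.0 mm (2 s.f., last digit at the 10^-1 place).
2.708 × 0.889 = 2.407412 → 2.41 mm (3 s.f., last digit at the 10^-2 place).
Difference: 6.617588 mm; keep the coarser place, 10^-1.
Result: 6.6 mm.

6.6 mm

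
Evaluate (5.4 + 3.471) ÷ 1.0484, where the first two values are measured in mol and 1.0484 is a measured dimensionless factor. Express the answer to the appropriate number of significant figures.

8.5 mol

5.4 mol + 3.471 mol = 8.871 mol; the sum is limited to 1 decimal place (2 s.f.).
Carrying full precision, 8.871 ÷ 1.0484 = 8.46146508966… mol; 1.0484 has 5 s.f., so the result keeps min(2, 5) = 2 s.f.
Rounded to 2 significant figures: 8.5 mol.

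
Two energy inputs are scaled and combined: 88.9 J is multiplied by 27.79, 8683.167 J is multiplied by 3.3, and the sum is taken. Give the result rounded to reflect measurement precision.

88.9 × 27.79 = 2470.531 → 2.47 × 10³ J (3 s.f., last digit at the 10^1 place).
8683.167 × 3.3 = 28654.4511 → 2.9 × 10⁴ J (2 s.f., last digit at the 10^3 place).
Sum: 31124.9821 J; keep the coarser place, 10^3.
Result: 3.1 × 10⁴ J.

3.1 × 10⁴ J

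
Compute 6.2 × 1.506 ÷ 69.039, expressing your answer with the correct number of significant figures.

6.2 × 1.506 ÷ 69.039 = 0.135245296137…
Multiplication/division keeps the fewest significant figures: 6.2 → 2 s.f., 1.506 → 4 s.f., 69.039 → 5 s.f.; limit is 2.
Rounded to 2 significant figures: 0.14.

0.14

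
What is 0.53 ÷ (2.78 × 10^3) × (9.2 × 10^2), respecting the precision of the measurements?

0.53 ÷ (2.78 × 10^3) × (9.2 × 10^2) = 0.175395683453…
Multiplication/division keeps the fewest significant figures: 0.53 → 2 s.f., 2.78 × 10^3 → 3 s.f., 9.2 × 10^2 → 2 s.f.; limit is 2.
Rounded to 2 significant figures: 0.18.

0.18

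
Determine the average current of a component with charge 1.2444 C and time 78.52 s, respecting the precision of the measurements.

1.585 × 10⁻² A

average current = 1.2444 C ÷ 78.52 s = 0.0158481915436… A.
1.2444 has 5 significant figures; 78.52 has 4.
Division/multiplication keeps the fewest: 4 significant figures.
Rounded: 1.585 × 10⁻² A.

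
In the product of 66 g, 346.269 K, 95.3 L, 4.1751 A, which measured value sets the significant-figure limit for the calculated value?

66 g

66 g → 2 s.f.; 346.269 K → 6 s.f.; 95.3 L → 3 s.f.; 4.1751 A → 5 s.f.
The fewest is 2 significant figures, from 66 g.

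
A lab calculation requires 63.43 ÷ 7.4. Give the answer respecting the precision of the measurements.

63.43 ÷ 7.4 = 8.57162162162…
Multiplication/division keeps the fewest significant figures: 63.43 → 4 s.f., 7.4 → 2 s.f.; limit is 2.
Rounded to 2 significant figures: 8.6.

8.6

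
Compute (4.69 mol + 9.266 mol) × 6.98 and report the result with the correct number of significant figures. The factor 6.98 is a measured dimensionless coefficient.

4.69 mol + 9.266 mol = 13.956 mol; the sum is limited to 2 decimal places (4 s.f.).
Carrying full precision, 13.956 × 6.98 = 97.41288 mol; 6.98 has 3 s.f., so the result keeps min(4, 3) = 3 s.f.
Rounded to 3 significant figures: 97.4 mol.

97.4 mol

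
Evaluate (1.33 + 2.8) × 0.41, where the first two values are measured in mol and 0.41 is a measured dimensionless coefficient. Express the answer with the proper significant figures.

1.33 mol + 2.8 mol = 4.13 mol; the sum is limited to 1 decimal place (2 s.f.).
Carrying full precision, 4.13 × 0.41 = 1.6933 mol; 0.41 has 2 s.f., so the result keeps min(2, 2) = 2 s.f.
Rounded to 2 significant figures: 1.7 mol.

1.7 mol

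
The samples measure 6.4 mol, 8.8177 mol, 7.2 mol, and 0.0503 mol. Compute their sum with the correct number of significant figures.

22.5 mol

6.4 mol + 8.8177 mol + 7.2 mol + 0.0503 mol = 22.4680 mol.
Addition/subtraction keeps the fewest decimal places: 6.4 → 1 decimal place, 8.8177 → 4 decimal places, 7.2 → 1 decimal place, 0.0503 → 4 decimal places; limit is 1.
Rounded to 1 decimal place: 22.5 mol.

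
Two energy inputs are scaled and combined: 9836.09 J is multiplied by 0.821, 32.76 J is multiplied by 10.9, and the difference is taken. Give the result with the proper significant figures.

7.72 × 10³ J

9836.09 × 0.821 = 8075.42989 → 8.08 × 10³ J (3 s.f., last digit at the 10^1 place).
32.76 × 10.9 = 357.084 → 357 J (3 s.f., last digit at the 10^0 place).
Difference: 7718.34589 J; keep the coarser place, 10^1.
Result: 7.72 × 10³ J.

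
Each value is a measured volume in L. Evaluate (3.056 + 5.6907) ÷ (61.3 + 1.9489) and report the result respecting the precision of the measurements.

0.138

3.056 + 5.6907 = 8.7467, limited to 3 d.p. → 4 s.f.; 61.3 + 1.9489 = 63.2489, limited to 1 d.p. → 3 s.f.
Carrying full precision, 8.7467 ÷ 63.2489 = 0.138290152082…; keep min(4, 3) = 3 s.f.
Rounded to 3 significant figures: 0.138.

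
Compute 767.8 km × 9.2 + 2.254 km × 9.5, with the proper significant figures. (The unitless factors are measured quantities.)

7.1 × 10³ km

767.8 × 9.2 = 7063.76 → 7.1 × 10³ km (2 s.f., last digit at the 10^2 place).
2.254 × 9.5 = 21.413 → 21 km (2 s.f., last digit at the 10^0 place).
Sum: 7085.173 km; keep the coarser place, 10^2.
Result: 7.1 × 10³ km.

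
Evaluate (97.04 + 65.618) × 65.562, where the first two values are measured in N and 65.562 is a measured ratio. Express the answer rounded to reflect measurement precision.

10664 N

97.04 N + 65.618 N = 162.658 N; the sum is limited to 2 decimal places (5 s.f.).
Carrying full precision, 162.658 × 65.562 = 10664.183796 N; 65.562 has 5 s.f., so the result keeps min(5, 5) = 5 s.f.
Rounded to 5 significant figures: 10664 N.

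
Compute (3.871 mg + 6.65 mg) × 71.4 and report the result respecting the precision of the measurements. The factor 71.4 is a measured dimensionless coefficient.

751 mg

3.871 mg + 6.65 mg = 10.521 mg; the sum is limited to 2 decimal places (4 s.f.).
Carrying full precision, 10.521 × 71.4 = 751.1994 mg; 71.4 has 3 s.f., so the result keeps min(4, 3) = 3 s.f.
Rounded to 3 significant figures: 751 mg.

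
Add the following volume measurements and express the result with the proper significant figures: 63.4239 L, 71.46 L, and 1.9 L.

136.8 L

63.4239 L + 71.46 L + 1.9 L = 136.7839 L.
Addition/subtraction keeps the fewest decimal places: 63.4239 → 4 decimal places, 71.46 → 2 decimal places, 1.9 → 1 decimal place; limit is 1.
Rounded to 1 decimal place: 136.8 L.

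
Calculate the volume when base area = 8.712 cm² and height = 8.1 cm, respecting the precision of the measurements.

volume = 8.712 cm² × 8.1 cm = 70.5672 cm³.
8.712 has 4 significant figures; 8.1 has 2.
Division/multiplication keeps the fewest: 2 significant figures.
Rounded: 71 cm³.

71 cm³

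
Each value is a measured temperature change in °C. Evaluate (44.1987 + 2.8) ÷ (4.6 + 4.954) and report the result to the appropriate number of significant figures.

4.9

44.1987 + 2.8 = 46.9987, limited to 1 d.p. → 3 s.f.; 4.6 + 4.954 = 9.554, limited to 1 d.p. → 2 s.f.
Carrying full precision, 46.9987 ÷ 9.554 = 4.91926941595…; keep min(3, 2) = 2 s.f.
Rounded to 2 significant figures: 4.9.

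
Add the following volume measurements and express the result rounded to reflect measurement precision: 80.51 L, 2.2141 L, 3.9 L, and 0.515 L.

80.51 L + 2.2141 L + 3.9 L + 0.515 L = 87.1391 L.
Addition/subtraction keeps the fewest decimal places: 80.51 → 2 decimal places, 2.2141 → 4 decimal places, 3.9 → 1 decimal place, 0.515 → 3 decimal places; limit is 1.
Rounded to 1 decimal place: 87.1 L.

87.1 L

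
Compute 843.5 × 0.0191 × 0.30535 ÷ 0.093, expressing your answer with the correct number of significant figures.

843.5 × 0.0191 × 0.30535 ÷ 0.093 = 52.8972908333…
Multiplication/division keeps the fewest significant figures: 843.5 → 4 s.f., 0.0191 → 3 s.f., 0.30535 → 5 s.f., 0.093 → 2 s.f.; limit is 2.
Rounded to 2 significant figures: 53.

53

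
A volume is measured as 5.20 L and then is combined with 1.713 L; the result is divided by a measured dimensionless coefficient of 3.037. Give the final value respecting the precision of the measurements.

2.28 L

5.20 L + 1.713 L = 6.913 L; the sum is limited to 2 decimal places (3 s.f.).
Carrying full precision, 6.913 ÷ 3.037 = 2.27625946658… L; 3.037 has 4 s.f., so the result keeps min(3, 4) = 3 s.f.
Rounded to 3 significant figures: 2.28 L.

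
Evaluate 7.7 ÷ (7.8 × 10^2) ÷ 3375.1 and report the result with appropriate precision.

7.7 ÷ (7.8 × 10^2) ÷ 3375.1 = 0.00000292488959491…
Multiplication/division keeps the fewest significant figures: 7.7 → 2 s.f., 7.8 × 10^2 → 2 s.f., 3375.1 → 5 s.f.; limit is 2.
Rounded to 2 significant figures: 2.9 × 10^-6.

2.9 × 10^-6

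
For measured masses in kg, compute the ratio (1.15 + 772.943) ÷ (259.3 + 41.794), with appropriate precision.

2.571

1.15 + 772.943 = 774.093, limited to 2 d.p. → 5 s.f.; 259.3 + 41.794 = 301.094, limited to 1 d.p. → 4 s.f.
Carrying full precision, 774.093 ÷ 301.094 = 2.57093465828…; keep min(5, 4) = 4 s.f.
Rounded to 4 significant figures: 2.571.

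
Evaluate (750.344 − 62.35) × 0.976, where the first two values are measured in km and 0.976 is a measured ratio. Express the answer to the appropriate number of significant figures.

671 km

750.344 km − 62.35 km = 687.994 km; the difference is limited to 2 decimal places (5 s.f.).
Carrying full precision, 687.994 × 0.976 = 671.482144 km; 0.976 has 3 s.f., so the result keeps min(5, 3) = 3 s.f.
Rounded to 3 significant figures: 671 km.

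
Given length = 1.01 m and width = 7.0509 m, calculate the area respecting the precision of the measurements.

area = 1.01 m × 7.0509 m = 7.121409 m².
1.01 has 3 significant figures; 7.0509 has 5.
Division/multiplication keeps the fewest: 3 significant figures.
Rounded: 7.12 m².

7.12 m²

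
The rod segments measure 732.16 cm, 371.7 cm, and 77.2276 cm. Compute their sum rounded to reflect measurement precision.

1181.1 cm

732.16 cm + 371.7 cm + 77.2276 cm = 1181.0876 cm.
Addition/subtraction keeps the fewest decimal places: 732.16 → 2 decimal places, 371.7 → 1 decimal place, 77.2276 → 4 decimal places; limit is 1.
Rounded to 1 decimal place: 1181.1 cm.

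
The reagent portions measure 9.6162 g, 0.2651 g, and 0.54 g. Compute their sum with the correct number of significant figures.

9.6162 g + 0.2651 g + 0.54 g = 10.4213 g.
Addition/subtraction keeps the fewest decimal places: 9.6162 → 4 decimal places, 0.2651 → 4 decimal places, 0.54 → 2 decimal places; limit is 2.
Rounded to 2 decimal places: 10.42 g.

10.42 g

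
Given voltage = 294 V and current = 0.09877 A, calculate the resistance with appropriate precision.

2.98 × 10³ Ω

resistance = 294 V ÷ 0.09877 A = 2976.61233168… Ω.
294 has 3 significant figures; 0.09877 has 4.
Division/multiplication keeps the fewest: 3 significant figures.
Rounded: 2.98 × 10³ Ω.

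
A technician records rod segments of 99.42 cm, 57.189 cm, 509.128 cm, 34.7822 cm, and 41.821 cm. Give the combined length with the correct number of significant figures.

99.42 cm + 57.189 cm + 509.128 cm + 34.7822 cm + 41.821 cm = 742.3402 cm.
Addition/subtraction keeps the fewest decimal places: 99.42 → 2 decimal places, 57.189 → 3 decimal places, 509.128 → 3 decimal places, 34.7822 → 4 decimal places, 41.821 → 3 decimal places; limit is 2.
Rounded to 2 decimal places: 742.34 cm.

742.34 cm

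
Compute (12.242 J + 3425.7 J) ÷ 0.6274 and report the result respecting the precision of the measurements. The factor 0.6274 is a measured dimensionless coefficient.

5.480 × 10³ J

12.242 J + 3425.7 J = 3437.942 J; the sum is limited to 1 decimal place (5 s.f.).
Carrying full precision, 3437.942 ÷ 0.6274 = 5479.6652853… J; 0.6274 has 4 s.f., so the result keeps min(5, 4) = 4 s.f.
Rounded to 4 significant figures: 5.480 × 10³ J.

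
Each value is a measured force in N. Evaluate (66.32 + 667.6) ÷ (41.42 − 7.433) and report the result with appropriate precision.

21.59

66.32 + 667.6 = 733.92, limited to 1 d.p. → 4 s.f.; 41.42 − 7.433 = 33.987, limited to 2 d.p. → 4 s.f.
Carrying full precision, 733.92 ÷ 33.987 = 21.5941389355…; keep min(4, 4) = 4 s.f.
Rounded to 4 significant figures: 21.59.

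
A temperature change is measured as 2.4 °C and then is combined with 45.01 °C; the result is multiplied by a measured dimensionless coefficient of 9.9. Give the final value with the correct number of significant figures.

4.7 × 10² °C

2.4 °C + 45.01 °C = 47.41 °C; the sum is limited to 1 decimal place (3 s.f.).
Carrying full precision, 47.41 × 9.9 = 469.359 °C; 9.9 has 2 s.f., so the result keeps min(3, 2) = 2 s.f.
Rounded to 2 significant figures: 4.7 × 10² °C.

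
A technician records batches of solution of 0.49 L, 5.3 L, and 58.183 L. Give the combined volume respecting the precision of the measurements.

64.0 L

0.49 L + 5.3 L + 58.183 L = 63.973 L.
Addition/subtraction keeps the fewest decimal places: 0.49 → 2 decimal places, 5.3 → 1 decimal place, 58.183 → 3 decimal places; limit is 1.
Rounded to 1 decimal place: 64.0 L.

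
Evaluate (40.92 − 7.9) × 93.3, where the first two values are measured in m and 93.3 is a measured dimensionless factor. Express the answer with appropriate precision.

3.08 × 10^3 m

40.92 m − 7.9 m = 33.02 m; the difference is limited to 1 decimal place (3 s.f.).
Carrying full precision, 33.02 × 93.3 = 3080.766 m; 93.3 has 3 s.f., so the result keeps min(3, 3) = 3 s.f.
Rounded to 3 significant figures: 3.08 × 10^3 m.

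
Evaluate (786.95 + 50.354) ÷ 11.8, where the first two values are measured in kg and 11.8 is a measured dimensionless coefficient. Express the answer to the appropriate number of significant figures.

71.0 kg

786.95 kg + 50.354 kg = 837.304 kg; the sum is limited to 2 decimal places (5 s.f.).
Carrying full precision, 837.304 ÷ 11.8 = 70.9579661017… kg; 11.8 has 3 s.f., so the result keeps min(5, 3) = 3 s.f.
Rounded to 3 significant figures: 71.0 kg.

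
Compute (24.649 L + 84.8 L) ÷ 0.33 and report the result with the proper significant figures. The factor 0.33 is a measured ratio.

3.3 × 10² L

24.649 L + 84.8 L = 109.449 L; the sum is limited to 1 decimal place (4 s.f.).
Carrying full precision, 109.449 ÷ 0.33 = 331.663636364… L; 0.33 has 2 s.f., so the result keeps min(4, 2) = 2 s.f.
Rounded to 2 significant figures: 3.3 × 10² L.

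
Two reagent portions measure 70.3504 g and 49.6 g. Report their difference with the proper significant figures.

20.8 g

70.3504 g − 49.6 g = 20.7504 g.
Addition/subtraction keeps the fewest decimal places: 70.3504 → 4 decimal places, 49.6 → 1 decimal place; limit is 1.
Rounded to 1 decimal place: 20.8 g.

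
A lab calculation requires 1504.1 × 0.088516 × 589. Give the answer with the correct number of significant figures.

1504.1 × 0.088516 × 589 = 78417.6432884
Multiplication/division keeps the fewest significant figures: 1504.1 → 5 s.f., 0.088516 → 5 s.f., 589 → 3 s.f.; limit is 3.
Rounded to 3 significant figures: 7.84 × 10^4.

7.84 × 10^4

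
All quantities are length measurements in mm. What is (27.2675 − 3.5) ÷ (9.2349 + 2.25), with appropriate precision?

2.07

27.2675 − 3.5 = 23.7675, limited to 1 d.p. → 3 s.f.; 9.2349 + 2.25 = 11.4849, limited to 2 d.p. → 4 s.f.
Carrying full precision, 23.7675 ÷ 11.4849 = 2.06945641669…; keep min(3, 4) = 3 s.f.
Rounded to 3 significant figures: 2.07.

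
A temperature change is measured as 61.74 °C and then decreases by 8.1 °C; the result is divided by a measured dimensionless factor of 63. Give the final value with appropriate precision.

61.74 °C − 8.1 °C = 53.64 °C; the difference is limited to 1 decimal place (3 s.f.).
Carrying full precision, 53.64 ÷ 63 = 0.851428571429… °C; 63 has 2 s.f., so the result keeps min(3, 2) = 2 s.f.
Rounded to 2 significant figures: 0.85 °C.

0.85 °C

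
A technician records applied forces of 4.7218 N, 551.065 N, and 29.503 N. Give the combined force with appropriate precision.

5.85290 × 10^2 N

4.7218 N + 551.065 N + 29.503 N = 585.2898 N.
Addition/subtraction keeps the fewest decimal places: 4.7218 → 4 decimal places, 551.065 → 3 decimal places, 29.503 → 3 decimal places; limit is 3.
Rounded to 3 decimal places: 5.85290 × 10^2 N.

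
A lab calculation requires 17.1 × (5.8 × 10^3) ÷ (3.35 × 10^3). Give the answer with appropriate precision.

3.0 × 10^1

17.1 × (5.8 × 10^3) ÷ (3.35 × 10^3) = 29.6059701493…
Multiplication/division keeps the fewest significant figures: 17.1 → 3 s.f., 5.8 × 10^3 → 2 s.f., 3.35 × 10^3 → 3 s.f.; limit is 2.
Rounded to 2 significant figures: 3.0 × 10^1.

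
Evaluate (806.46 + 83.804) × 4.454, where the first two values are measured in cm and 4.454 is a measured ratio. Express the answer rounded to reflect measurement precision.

3965 cm

806.46 cm + 83.804 cm = 890.264 cm; the sum is limited to 2 decimal places (5 s.f.).
Carrying full precision, 890.264 × 4.454 = 3965.235856 cm; 4.454 has 4 s.f., so the result keeps min(5, 4) = 4 s.f.
Rounded to 4 significant figures: 3965 cm.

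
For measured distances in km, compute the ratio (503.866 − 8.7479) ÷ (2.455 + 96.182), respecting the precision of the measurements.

503.866 − 8.7479 = 495.1181, limited to 3 d.p. → 6 s.f.; 2.455 + 96.182 = 98.637, limited to 3 d.p. → 5 s.f.
Carrying full precision, 495.1181 ÷ 98.637 = 5.01959812241…; keep min(6, 5) = 5 s.f.
Rounded to 5 significant figures: 5.0196.

5.0196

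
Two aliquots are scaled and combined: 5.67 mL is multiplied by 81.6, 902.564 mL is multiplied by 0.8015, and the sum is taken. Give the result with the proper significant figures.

1186 mL

5.67 × 81.6 = 462.672 → 463 mL (3 s.f., last digit at the 10^0 place).
902.564 × 0.8015 = 723.405046 → 723.4 mL (4 s.f., last digit at the 10^-1 place).
Sum: 1186.077046 mL; keep the coarser place, 10^0.
Result: 1186 mL.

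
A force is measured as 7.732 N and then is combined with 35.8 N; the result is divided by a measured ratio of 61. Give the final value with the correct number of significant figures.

7.732 N + 35.8 N = 43.532 N; the sum is limited to 1 decimal place (3 s.f.).
Carrying full precision, 43.532 ÷ 61 = 0.713639344262… N; 61 has 2 s.f., so the result keeps min(3, 2) = 2 s.f.
Rounded to 2 significant figures: 0.71 N.

0.71 N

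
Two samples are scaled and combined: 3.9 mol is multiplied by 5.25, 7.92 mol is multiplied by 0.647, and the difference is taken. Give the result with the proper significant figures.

3.9 × 5.25 = 20.475 → 2.0 × 10¹ mol (2 s.f., last digit at the 10^0 place).
7.92 × 0.647 = 5.12424 → 5.12 mol (3 s.f., last digit at the 10^-2 place).
Difference: 15.35076 mol; keep the coarser place, 10^0.
Result: 15 mol.

15 mol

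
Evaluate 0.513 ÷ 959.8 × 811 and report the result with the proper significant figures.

0.513 ÷ 959.8 × 811 = 0.433468430923…
Multiplication/division keeps the fewest significant figures: 0.513 → 3 s.f., 959.8 → 4 s.f., 811 → 3 s.f.; limit is 3.
Rounded to 3 significant figures: 0.433.

0.433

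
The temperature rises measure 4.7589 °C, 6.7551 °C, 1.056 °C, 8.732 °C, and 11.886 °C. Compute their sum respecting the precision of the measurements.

33.188 °C

4.7589 °C + 6.7551 °C + 1.056 °C + 8.732 °C + 11.886 °C = 33.1880 °C.
Addition/subtraction keeps the fewest decimal places: 4.7589 → 4 decimal places, 6.7551 → 4 decimal places, 1.056 → 3 decimal places, 8.732 → 3 decimal places, 11.886 → 3 decimal places; limit is 3.
Rounded to 3 decimal places: 33.188 °C.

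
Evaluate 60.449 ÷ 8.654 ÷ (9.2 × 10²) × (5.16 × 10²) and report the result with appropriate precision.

3.9

60.449 ÷ 8.654 ÷ (9.2 × 10²) × (5.16 × 10²) = 3.9177264095…
Multiplication/division keeps the fewest significant figures: 60.449 → 5 s.f., 8.654 → 4 s.f., 9.2 × 10² → 2 s.f., 5.16 × 10² → 3 s.f.; limit is 2.
Rounded to 2 significant figures: 3.9.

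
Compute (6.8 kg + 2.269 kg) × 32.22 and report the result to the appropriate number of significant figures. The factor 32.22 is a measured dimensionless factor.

2.9 × 10^2 kg

6.8 kg + 2.269 kg = 9.069 kg; the sum is limited to 1 decimal place (2 s.f.).
Carrying full precision, 9.069 × 32.22 = 292.20318 kg; 32.22 has 4 s.f., so the result keeps min(2, 4) = 2 s.f.
Rounded to 2 significant figures: 2.9 × 10^2 kg.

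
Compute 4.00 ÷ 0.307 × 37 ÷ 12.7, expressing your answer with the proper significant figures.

4.00 ÷ 0.307 × 37 ÷ 12.7 = 37.9594244531…
Multiplication/division keeps the fewest significant figures: 4.00 → 3 s.f., 0.307 → 3 s.f., 37 → 2 s.f., 12.7 → 3 s.f.; limit is 2.
Rounded to 2 significant figures: 38.

38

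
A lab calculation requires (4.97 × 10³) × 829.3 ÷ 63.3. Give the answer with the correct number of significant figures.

6.51 × 10⁴

(4.97 × 10³) × 829.3 ÷ 63.3 = 65112.4960506…
Multiplication/division keeps the fewest significant figures: 4.97 × 10³ → 3 s.f., 829.3 → 4 s.f., 63.3 → 3 s.f.; limit is 3.
Rounded to 3 significant figures: 6.51 × 10⁴.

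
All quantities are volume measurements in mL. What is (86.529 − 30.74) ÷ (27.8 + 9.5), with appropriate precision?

1.50

86.529 − 30.74 = 55.789, limited to 2 d.p. → 4 s.f.; 27.8 + 9.5 = 37.3, limited to 1 d.p. → 3 s.f.
Carrying full precision, 55.789 ÷ 37.3 = 1.49568364611…; keep min(4, 3) = 3 s.f.
Rounded to 3 significant figures: 1.50.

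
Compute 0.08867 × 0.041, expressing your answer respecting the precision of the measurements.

0.0036

0.08867 × 0.041 = 0.00363547
Multiplication/division keeps the fewest significant figures: 0.08867 → 4 s.f., 0.041 → 2 s.f.; limit is 2.
Rounded to 2 significant figures: 0.0036.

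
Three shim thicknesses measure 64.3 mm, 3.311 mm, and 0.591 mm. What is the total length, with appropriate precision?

68.2 mm

64.3 mm + 3.311 mm + 0.591 mm = 68.202 mm.
Addition/subtraction keeps the fewest decimal places: 64.3 → 1 decimal place, 3.311 → 3 decimal places, 0.591 → 3 decimal places; limit is 1.
Rounded to 1 decimal place: 68.2 mm.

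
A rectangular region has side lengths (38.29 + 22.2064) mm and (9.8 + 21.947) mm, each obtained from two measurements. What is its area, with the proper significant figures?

1.92 × 10^3 mm²

38.29 + 22.2064 = 60.4964, limited to 2 d.p. → 4 s.f.; 9.8 + 21.947 = 31.747, limited to 1 d.p. → 3 s.f.
Carrying full precision, 60.4964 × 31.747 = 1920.5792108; keep min(4, 3) = 3 s.f.
Rounded to 3 significant figures: 1.92 × 10^3 mm².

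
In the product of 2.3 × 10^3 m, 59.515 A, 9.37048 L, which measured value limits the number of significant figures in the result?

2.3 × 10^3 m → 2 s.f.; 59.515 A → 5 s.f.; 9.37048 L → 6 s.f.
The fewest is 2 significant figures, from 2.3 × 10^3 m.

2.3 × 10^3 m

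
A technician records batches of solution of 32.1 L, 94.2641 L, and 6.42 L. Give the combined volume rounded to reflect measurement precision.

32.1 L + 94.2641 L + 6.42 L = 132.7841 L.
Addition/subtraction keeps the fewest decimal places: 32.1 → 1 decimal place, 94.2641 → 4 decimal places, 6.42 → 2 decimal places; limit is 1.
Rounded to 1 decimal place: 132.8 L.

132.8 L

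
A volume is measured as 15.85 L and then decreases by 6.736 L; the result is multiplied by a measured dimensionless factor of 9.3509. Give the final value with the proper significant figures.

15.85 L − 6.736 L = 9.114 L; the difference is limited to 2 decimal places (3 s.f.).
Carrying full precision, 9.114 × 9.3509 = 85.2241026 L; 9.3509 has 5 s.f., so the result keeps min(3, 5) = 3 s.f.
Rounded to 3 significant figures: 85.2 L.

85.2 L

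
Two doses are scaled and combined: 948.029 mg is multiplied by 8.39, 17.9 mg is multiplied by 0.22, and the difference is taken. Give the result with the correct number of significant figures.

7.95 × 10³ mg

948.029 × 8.39 = 7953.96331 → 7.95 × 10³ mg (3 s.f., last digit at the 10^1 place).
17.9 × 0.22 = 3.938 → 3.9 mg (2 s.f., last digit at the 10^-1 place).
Difference: 7950.02531 mg; keep the coarser place, 10^1.
Result: 7.95 × 10³ mg.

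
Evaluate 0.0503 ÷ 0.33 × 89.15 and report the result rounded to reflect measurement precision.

14

0.0503 ÷ 0.33 × 89.15 = 13.5886212121…
Multiplication/division keeps the fewest significant figures: 0.0503 → 3 s.f., 0.33 → 2 s.f., 89.15 → 4 s.f.; limit is 2.
Rounded to 2 significant figures: 14.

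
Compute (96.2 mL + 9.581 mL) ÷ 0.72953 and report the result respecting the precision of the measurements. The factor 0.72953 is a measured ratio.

96.2 mL + 9.581 mL = 105.781 mL; the sum is limited to 1 decimal place (4 s.f.).
Carrying full precision, 105.781 ÷ 0.72953 = 144.998834866… mL; 0.72953 has 5 s.f., so the result keeps min(4, 5) = 4 s.f.
Rounded to 4 significant figures: 145.0 mL.

145.0 mL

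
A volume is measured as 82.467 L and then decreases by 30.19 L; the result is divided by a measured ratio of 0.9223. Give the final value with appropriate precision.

56.68 L

82.467 L − 30.19 L = 52.277 L; the difference is limited to 2 decimal places (4 s.f.).
Carrying full precision, 52.277 ÷ 0.9223 = 56.6811232788… L; 0.9223 has 4 s.f., so the result keeps min(4, 4) = 4 s.f.
Rounded to 4 significant figures: 56.68 L.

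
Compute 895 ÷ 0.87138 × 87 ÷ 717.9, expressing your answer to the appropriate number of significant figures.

1.2 × 10²

895 ÷ 0.87138 × 87 ÷ 717.9 = 124.471736054…
Multiplication/division keeps the fewest significant figures: 895 → 3 s.f., 0.87138 → 5 s.f., 87 → 2 s.f., 717.9 → 4 s.f.; limit is 2.
Rounded to 2 significant figures: 1.2 × 10².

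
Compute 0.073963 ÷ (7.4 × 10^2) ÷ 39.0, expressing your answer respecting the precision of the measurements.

2.6 × 10^-6

0.073963 ÷ (7.4 × 10^2) ÷ 39.0 = 0.00000256282051282…
Multiplication/division keeps the fewest significant figures: 0.073963 → 5 s.f., 7.4 × 10^2 → 2 s.f., 39.0 → 3 s.f.; limit is 2.
Rounded to 2 significant figures: 2.6 × 10^-6.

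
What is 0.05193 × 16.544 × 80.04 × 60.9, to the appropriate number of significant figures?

0.05193 × 16.544 × 80.04 × 60.9 = 4187.77381073…
Multiplication/division keeps the fewest significant figures: 0.05193 → 4 s.f., 16.544 → 5 s.f., 80.04 → 4 s.f., 60.9 → 3 s.f.; limit is 3.
Rounded to 3 significant figures: 4.19 × 10^3.

4.19 × 10^3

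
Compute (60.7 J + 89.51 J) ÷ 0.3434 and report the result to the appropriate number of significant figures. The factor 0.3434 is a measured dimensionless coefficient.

60.7 J + 89.51 J = 150.21 J; the sum is limited to 1 decimal place (4 s.f.).
Carrying full precision, 150.21 ÷ 0.3434 = 437.419918462… J; 0.3434 has 4 s.f., so the result keeps min(4, 4) = 4 s.f.
Rounded to 4 significant figures: 437.4 J.

437.4 J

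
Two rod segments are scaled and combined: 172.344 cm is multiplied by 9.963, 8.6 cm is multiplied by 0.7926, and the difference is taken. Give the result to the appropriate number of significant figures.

172.344 × 9.963 = 1717.063272 → 1717 cm (4 s.f., last digit at the 10^0 place).
8.6 × 0.7926 = 6.81636 → 6.8 cm (2 s.f., last digit at the 10^-1 place).
Difference: 1710.246912 cm; keep the coarser place, 10^0.
Result: 1.710 × 10^3 cm.

1.710 × 10^3 cm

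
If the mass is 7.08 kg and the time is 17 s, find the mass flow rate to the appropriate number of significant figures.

mass flow rate = 7.08 kg ÷ 17 s = 0.416470588235… kg/s.
7.08 has 3 significant figures; 17 has 2.
Division/multiplication keeps the fewest: 2 significant figures.
Rounded: 4.2 × 10^-1 kg/s.

4.2 × 10^-1 kg/s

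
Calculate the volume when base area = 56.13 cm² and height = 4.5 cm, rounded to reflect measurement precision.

volume = 56.13 cm² × 4.5 cm = 252.585 cm³.
56.13 has 4 significant figures; 4.5 has 2.
Division/multiplication keeps the fewest: 2 significant figures.
Rounded: 2.5 × 10^2 cm³.

2.5 × 10^2 cm³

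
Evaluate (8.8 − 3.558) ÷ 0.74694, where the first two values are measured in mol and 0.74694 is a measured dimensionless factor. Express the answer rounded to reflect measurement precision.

8.8 mol − 3.558 mol = 5.242 mol; the difference is limited to 1 decimal place (2 s.f.).
Carrying full precision, 5.242 ÷ 0.74694 = 7.01796663721… mol; 0.74694 has 5 s.f., so the result keeps min(2, 5) = 2 s.f.
Rounded to 2 significant figures: 7.0 mol.

7.0 mol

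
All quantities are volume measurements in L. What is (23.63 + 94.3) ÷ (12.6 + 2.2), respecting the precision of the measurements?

7.97

23.63 + 94.3 = 117.93, limited to 1 d.p. → 4 s.f.; 12.6 + 2.2 = 14.8, limited to 1 d.p. → 3 s.f.
Carrying full precision, 117.93 ÷ 14.8 = 7.96824324324…; keep min(4, 3) = 3 s.f.
Rounded to 3 significant figures: 7.97.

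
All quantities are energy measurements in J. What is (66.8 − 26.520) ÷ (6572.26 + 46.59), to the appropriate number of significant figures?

6.09 × 10⁻³

66.8 − 26.520 = 40.280, limited to 1 d.p. → 3 s.f.; 6572.26 + 46.59 = 6618.85, limited to 2 d.p. → 6 s.f.
Carrying full precision, 40.280 ÷ 6618.85 = 0.00608564931975…; keep min(3, 6) = 3 s.f.
Rounded to 3 significant figures: 6.09 × 10⁻³.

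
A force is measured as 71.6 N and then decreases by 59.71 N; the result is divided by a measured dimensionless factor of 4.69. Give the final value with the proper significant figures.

2.54 N

71.6 N − 59.71 N = 11.89 N; the difference is limited to 1 decimal place (3 s.f.).
Carrying full precision, 11.89 ÷ 4.69 = 2.53518123667… N; 4.69 has 3 s.f., so the result keeps min(3, 3) = 3 s.f.
Rounded to 3 significant figures: 2.54 N.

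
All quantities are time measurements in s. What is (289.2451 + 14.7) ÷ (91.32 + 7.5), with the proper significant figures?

3.08

289.2451 + 14.7 = 303.9451, limited to 1 d.p. → 4 s.f.; 91.32 + 7.5 = 98.82, limited to 1 d.p. → 3 s.f.
Carrying full precision, 303.9451 ÷ 98.82 = 3.0757447885…; keep min(4, 3) = 3 s.f.
Rounded to 3 significant figures: 3.08.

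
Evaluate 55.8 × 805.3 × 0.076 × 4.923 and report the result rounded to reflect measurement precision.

1.7 × 10⁴

55.8 × 805.3 × 0.076 × 4.923 = 16812.6172495…
Multiplication/division keeps the fewest significant figures: 55.8 → 3 s.f., 805.3 → 4 s.f., 0.076 → 2 s.f., 4.923 → 4 s.f.; limit is 2.
Rounded to 2 significant figures: 1.7 × 10⁴.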